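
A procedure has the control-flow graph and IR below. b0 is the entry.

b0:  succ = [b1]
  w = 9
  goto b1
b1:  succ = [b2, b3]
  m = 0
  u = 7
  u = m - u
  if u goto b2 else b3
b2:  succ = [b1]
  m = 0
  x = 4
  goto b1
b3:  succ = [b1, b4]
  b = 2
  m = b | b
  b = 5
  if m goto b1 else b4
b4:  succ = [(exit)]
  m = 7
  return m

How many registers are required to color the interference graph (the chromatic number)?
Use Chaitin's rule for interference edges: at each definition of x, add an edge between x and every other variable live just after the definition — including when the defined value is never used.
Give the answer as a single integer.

def/use:
  b0: def={w} ue=∅
  b1: def={m,u} ue=∅
  b2: def={m,x} ue=∅
  b3: def={b,m} ue=∅
  b4: def={m} ue=∅

Backward fixpoint:
  b0: in=∅ out=∅
  b1: in=∅ out=∅
  b2: in=∅ out=∅
  b3: in=∅ out=∅
  b4: in=∅ out=∅

Interference:
  b — {m}
  m — {b,u}
  u — {m}
  w — ∅
  x — ∅

Registers:
  {b,m} pairwise interfere (2-clique) ⇒ χ ≥ 2
  2-colouring: c0={m,w,x}  c1={b,u}
  χ = 2

Answer: 2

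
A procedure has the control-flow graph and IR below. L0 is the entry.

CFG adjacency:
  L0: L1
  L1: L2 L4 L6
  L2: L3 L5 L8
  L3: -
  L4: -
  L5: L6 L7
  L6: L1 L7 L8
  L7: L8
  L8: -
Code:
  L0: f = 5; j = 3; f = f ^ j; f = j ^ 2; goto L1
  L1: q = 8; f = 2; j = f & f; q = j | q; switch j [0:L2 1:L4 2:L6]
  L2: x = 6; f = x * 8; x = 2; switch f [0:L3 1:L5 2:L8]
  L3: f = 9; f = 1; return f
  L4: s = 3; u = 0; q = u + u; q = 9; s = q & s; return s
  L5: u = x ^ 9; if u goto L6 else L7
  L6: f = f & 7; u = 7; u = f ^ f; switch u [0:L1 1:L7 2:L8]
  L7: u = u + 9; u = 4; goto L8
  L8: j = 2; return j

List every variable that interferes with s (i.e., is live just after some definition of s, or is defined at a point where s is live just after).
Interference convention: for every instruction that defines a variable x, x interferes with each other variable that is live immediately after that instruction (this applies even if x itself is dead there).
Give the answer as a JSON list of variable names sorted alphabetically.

Block summaries:
  L0 def {f,j} use ∅
  L1 def {f,j,q} use ∅
  L2 def {f,x} use ∅
  L3 def {f} use ∅
  L4 def {q,s,u} use ∅
  L5 def {u} use {x}
  L6 def {f,u} use {f}
  L7 def {u} use {u}
  L8 def {j} use ∅

Live sets:
  live L0: ∅→∅
  live L1: ∅→{f}
  live L2: ∅→{f,x}
  live L3: ∅→∅
  live L4: ∅→∅
  live L5: {f,x}→{f,u}
  live L6: {f}→{u}
  live L7: {u}→∅
  live L8: ∅→∅

Conflict graph:
  f — {j,q,u,x}
  j — {f,q}
  q — {f,j,s}
  s — {q,u}
  u — {f,s}
  x — {f}

N(s) = ["q", "u"]

Answer: ["q", "u"]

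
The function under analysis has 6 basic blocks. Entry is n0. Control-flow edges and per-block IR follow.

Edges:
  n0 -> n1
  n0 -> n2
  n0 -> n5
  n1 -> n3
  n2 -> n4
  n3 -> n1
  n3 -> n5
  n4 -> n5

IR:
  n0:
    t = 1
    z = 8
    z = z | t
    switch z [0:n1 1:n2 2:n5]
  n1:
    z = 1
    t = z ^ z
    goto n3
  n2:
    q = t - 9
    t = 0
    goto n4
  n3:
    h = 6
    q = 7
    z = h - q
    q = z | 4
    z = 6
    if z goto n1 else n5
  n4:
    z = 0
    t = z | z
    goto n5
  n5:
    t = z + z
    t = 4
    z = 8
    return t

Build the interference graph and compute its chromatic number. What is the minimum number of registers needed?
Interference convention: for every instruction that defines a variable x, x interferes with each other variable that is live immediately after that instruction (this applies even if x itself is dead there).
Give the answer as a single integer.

Answer: 2

Working:
Per-block:
  n0: {t,z} / ∅
  n1: {t,z} / ∅
  n2: {q,t} / {t}
  n3: {h,q,z} / ∅
  n4: {t,z} / ∅
  n5: {t,z} / {z}

Liveness:
  n0 li=∅ lo={t,z}
  n1 li=∅ lo=∅
  n2 li={t} lo=∅
  n3 li=∅ lo={z}
  n4 li=∅ lo={z}
  n5 li={z} lo=∅

Interference:
  h — {q}
  q — {h}
  t — {z}
  z — {t}

Registers:
  {h,q} pairwise interfere (2-clique) ⇒ χ ≥ 2
  2-colouring: R0={h,t}  R1={q,z}
  χ = 2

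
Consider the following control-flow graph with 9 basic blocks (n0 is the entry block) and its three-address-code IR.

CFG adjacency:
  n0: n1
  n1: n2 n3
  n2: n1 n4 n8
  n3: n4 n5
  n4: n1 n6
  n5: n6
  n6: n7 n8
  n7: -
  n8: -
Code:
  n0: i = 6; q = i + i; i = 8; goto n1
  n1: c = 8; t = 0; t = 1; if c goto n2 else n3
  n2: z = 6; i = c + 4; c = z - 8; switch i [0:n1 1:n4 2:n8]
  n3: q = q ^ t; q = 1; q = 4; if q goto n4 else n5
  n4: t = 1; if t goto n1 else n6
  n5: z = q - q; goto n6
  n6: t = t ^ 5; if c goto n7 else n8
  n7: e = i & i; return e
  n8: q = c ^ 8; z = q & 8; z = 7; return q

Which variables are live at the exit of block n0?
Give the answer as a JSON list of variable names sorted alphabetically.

Answer: ["i", "q"]

Analysis:
def/use:
  n0: {i,q} / ∅
  n1: {c,t} / ∅
  n2: {c,i,z} / {c}
  n3: {q} / {q,t}
  n4: {t} / ∅
  n5: {z} / {q}
  n6: {t} / {c,t}
  n7: {e} / {i}
  n8: {q,z} / {c}

Liveness:
  live n0: ∅→{i,q}
  live n1: {i,q}→{c,i,q,t}
  live n2: {c,q}→{c,i,q}
  live n3: {c,i,q,t}→{c,i,q,t}
  live n4: {c,i,q}→{c,i,q,t}
  live n5: {c,i,q,t}→{c,i,t}
  live n6: {c,i,t}→{c,i}
  live n7: {i}→∅
  live n8: {c}→∅

live-out(n0) = ["i", "q"]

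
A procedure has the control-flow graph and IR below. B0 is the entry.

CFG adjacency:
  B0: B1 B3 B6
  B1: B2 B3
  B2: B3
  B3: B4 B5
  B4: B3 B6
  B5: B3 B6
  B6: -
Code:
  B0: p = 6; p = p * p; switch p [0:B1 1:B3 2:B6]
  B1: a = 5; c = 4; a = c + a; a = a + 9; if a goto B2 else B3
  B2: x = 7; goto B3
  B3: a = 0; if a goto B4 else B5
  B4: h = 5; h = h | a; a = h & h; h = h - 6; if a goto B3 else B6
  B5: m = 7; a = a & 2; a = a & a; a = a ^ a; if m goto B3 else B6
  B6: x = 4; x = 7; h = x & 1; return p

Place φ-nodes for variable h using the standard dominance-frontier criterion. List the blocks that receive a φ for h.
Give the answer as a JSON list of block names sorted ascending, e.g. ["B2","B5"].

idom tree: B1←B0 B2←B1 B3←B0 B4←B3 B5←B3 B6←B0
Dom at joins:
  B3: preds {B0,B1,B2,B4,B5}: {B0} ∩ {B0,B1} ∩ {B0,B1,B2} ∩ {B0,B3,B4} ∩ {B0,B3,B5} = {B0}; idom=B0
  B6: preds {B0,B4,B5}: {B0} ∩ {B0,B3,B4} ∩ {B0,B3,B5} = {B0}; idom=B0

Frontier:
  B3←B0: walk · to B0
  B3←B1: walk B1 to B0
  B3←B2: walk B2→B1 to B0
  B3←B4: walk B4→B3 to B0
  B3←B5: walk B5→B3 to B0
  B6←B0: walk · to B0
  B6←B4: walk B4→B3 to B0
  B6←B5: walk B5→B3 to B0
  DF(B0)=∅
  DF(B1)={B3}
  DF(B2)={B3}
  DF(B3)={B3,B6}
  DF(B4)={B3,B6}
  DF(B5)={B3,B6}
  DF(B6)=∅

φ for h: defs {B4,B6}
  DF⁺ = {B3,B6}

Answer: ["B3", "B6"]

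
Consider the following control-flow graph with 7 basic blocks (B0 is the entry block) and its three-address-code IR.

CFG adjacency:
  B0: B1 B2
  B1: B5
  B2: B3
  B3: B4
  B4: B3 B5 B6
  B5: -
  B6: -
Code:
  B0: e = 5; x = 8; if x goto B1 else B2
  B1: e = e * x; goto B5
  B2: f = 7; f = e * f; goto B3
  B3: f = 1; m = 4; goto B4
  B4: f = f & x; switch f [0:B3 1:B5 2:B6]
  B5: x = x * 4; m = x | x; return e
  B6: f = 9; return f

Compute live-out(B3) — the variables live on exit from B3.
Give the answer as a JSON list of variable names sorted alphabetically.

Answer: ["e", "f", "x"]

Working:
Block summaries:
  B0 def {e,x} use ∅
  B1 def {e} use {e,x}
  B2 def {f} use {e}
  B3 def {f,m} use ∅
  B4 def {f} use {f,x}
  B5 def {m,x} use {e,x}
  B6 def {f} use ∅

Liveness:
  B0 li=∅ lo={e,x}
  B1 li={e,x} lo={e,x}
  B2 li={e,x} lo={e,x}
  B3 li={e,x} lo={e,f,x}
  B4 li={e,f,x} lo={e,x}
  B5 li={e,x} lo=∅
  B6 li=∅ lo=∅

live-out(B3) = ["e", "f", "x"]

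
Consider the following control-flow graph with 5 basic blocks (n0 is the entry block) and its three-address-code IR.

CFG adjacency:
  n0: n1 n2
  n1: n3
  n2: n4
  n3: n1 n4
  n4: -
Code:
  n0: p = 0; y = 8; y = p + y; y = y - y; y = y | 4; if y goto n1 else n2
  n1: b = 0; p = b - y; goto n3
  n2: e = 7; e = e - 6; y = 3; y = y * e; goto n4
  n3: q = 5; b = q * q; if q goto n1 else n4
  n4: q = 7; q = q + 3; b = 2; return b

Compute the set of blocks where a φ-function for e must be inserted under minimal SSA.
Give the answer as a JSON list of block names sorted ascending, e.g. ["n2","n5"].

idom tree: n1←n0 n2←n0 n3←n1 n4←n0
Join-block Dom:
  n1: preds {n0,n3}: {n0} ∩ {n0,n1,n3} = {n0}; idom=n0
  n4: preds {n2,n3}: {n0,n2} ∩ {n0,n1,n3} = {n0}; idom=n0

DF walk-up:
  n1←n0: walk · to n0
  n1←n3: walk n3→n1 to n0
  n4←n2: walk n2 to n0
  n4←n3: walk n3→n1 to n0
  DF(n0)=∅
  DF(n1)={n1,n4}
  DF(n2)={n4}
  DF(n3)={n1,n4}
  DF(n4)=∅

φ for e: defs {n2}
  DF⁺ = {n4}

Answer: ["n4"]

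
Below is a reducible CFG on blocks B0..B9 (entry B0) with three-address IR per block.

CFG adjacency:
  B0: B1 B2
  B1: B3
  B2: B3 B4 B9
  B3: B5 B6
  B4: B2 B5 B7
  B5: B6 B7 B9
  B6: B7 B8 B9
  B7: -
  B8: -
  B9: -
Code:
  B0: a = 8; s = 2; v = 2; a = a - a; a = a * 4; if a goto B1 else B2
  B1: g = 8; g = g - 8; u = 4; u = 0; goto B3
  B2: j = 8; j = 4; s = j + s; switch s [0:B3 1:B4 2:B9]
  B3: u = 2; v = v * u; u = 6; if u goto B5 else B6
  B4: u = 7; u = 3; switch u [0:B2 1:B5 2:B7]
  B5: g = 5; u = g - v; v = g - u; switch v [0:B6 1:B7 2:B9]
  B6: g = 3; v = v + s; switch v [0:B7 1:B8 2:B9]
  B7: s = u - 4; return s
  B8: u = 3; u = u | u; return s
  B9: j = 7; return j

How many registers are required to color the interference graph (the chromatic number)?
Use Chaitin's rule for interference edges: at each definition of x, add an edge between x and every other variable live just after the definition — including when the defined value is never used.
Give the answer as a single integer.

Per-block:
  B0: {a,s,v} / ∅
  B1: {g,u} / ∅
  B2: {j,s} / {s}
  B3: {u,v} / {v}
  B4: {u} / ∅
  B5: {g,u,v} / {v}
  B6: {g,v} / {s,v}
  B7: {s} / {u}
  B8: {u} / {s}
  B9: {j} / ∅

Liveness:
  B0: in=∅ out={s,v}
  B1: in={s,v} out={s,v}
  B2: in={s,v} out={s,v}
  B3: in={s,v} out={s,u,v}
  B4: in={s,v} out={s,u,v}
  B5: in={s,v} out={s,u,v}
  B6: in={s,u,v} out={s,u}
  B7: in={u} out=∅
  B8: in={s} out=∅
  B9: in=∅ out=∅

Conflict graph:
  a: {s,v}
  g: {s,u,v}
  j: {s,v}
  s: {a,g,j,u,v}
  u: {g,s,v}
  v: {a,g,j,s,u}

Registers:
  clique {g,s,u,v} ⇒ need ≥ 4
  assign a→r2 g→r2 j→r2 s→r0 u→r3 v→r1 — no edge inside a register ⇒ χ ≤ 4
  χ = 4

Answer: 4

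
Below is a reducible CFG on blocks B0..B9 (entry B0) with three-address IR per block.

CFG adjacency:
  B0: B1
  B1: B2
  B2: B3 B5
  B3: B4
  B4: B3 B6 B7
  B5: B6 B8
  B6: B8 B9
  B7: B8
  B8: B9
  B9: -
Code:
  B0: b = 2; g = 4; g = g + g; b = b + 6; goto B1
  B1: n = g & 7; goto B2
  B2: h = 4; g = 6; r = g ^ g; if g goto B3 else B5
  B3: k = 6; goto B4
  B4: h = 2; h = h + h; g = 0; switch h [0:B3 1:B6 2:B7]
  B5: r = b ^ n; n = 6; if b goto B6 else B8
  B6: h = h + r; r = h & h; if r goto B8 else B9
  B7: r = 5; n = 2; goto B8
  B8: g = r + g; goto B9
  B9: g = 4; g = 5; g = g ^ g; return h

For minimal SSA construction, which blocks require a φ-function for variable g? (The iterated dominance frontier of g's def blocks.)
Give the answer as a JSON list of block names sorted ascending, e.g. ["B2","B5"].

idom tree: B1←B0 B2←B1 B3←B2 B4←B3 B5←B2 B6←B2 B7←B4 B8←B2 B9←B2
Dom at joins:
  B3: preds {B2,B4}: {B0,B1,B2} ∩ {B0,B1,B2,B3,B4} = {B0,B1,B2}; idom=B2
  B6: preds {B4,B5}: {B0,B1,B2,B3,B4} ∩ {B0,B1,B2,B5} = {B0,B1,B2}; idom=B2
  B8: preds {B5,B6,B7}: {B0,B1,B2,B5} ∩ {B0,B1,B2,B6} ∩ {B0,B1,B2,B3,B4,B7} = {B0,B1,B2}; idom=B2
  B9: preds {B6,B8}: {B0,B1,B2,B6} ∩ {B0,B1,B2,B8} = {B0,B1,B2}; idom=B2

DF walk-up:
  join B3 pred B2: · stop@B2
  join B3 pred B4: B4→B3 stop@B2
  join B6 pred B4: B4→B3 stop@B2
  join B6 pred B5: B5 stop@B2
  join B8 pred B5: B5 stop@B2
  join B8 pred B6: B6 stop@B2
  join B8 pred B7: B7→B4→B3 stop@B2
  join B9 pred B6: B6 stop@B2
  join B9 pred B8: B8 stop@B2
  DF(B0)=∅
  DF(B1)=∅
  DF(B2)=∅
  DF(B3)={B3,B6,B8}
  DF(B4)={B3,B6,B8}
  DF(B5)={B6,B8}
  DF(B6)={B8,B9}
  DF(B7)={B8}
  DF(B8)={B9}
  DF(B9)=∅

φ for g: defs {B0,B2,B4,B8,B9}
  DF⁺ = {B3,B6,B8,B9}

Answer: ["B3", "B6", "B8", "B9"]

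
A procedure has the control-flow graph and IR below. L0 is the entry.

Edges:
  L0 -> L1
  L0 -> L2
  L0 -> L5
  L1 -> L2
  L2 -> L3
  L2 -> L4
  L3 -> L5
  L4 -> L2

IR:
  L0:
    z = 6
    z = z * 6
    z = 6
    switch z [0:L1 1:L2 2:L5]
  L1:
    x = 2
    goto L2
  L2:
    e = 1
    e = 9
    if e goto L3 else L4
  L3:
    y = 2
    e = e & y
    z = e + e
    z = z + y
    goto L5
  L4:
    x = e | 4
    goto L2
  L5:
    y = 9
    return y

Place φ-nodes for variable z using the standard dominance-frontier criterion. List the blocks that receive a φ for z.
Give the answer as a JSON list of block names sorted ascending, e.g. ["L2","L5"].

idom tree: L1←L0 L2←L0 L3←L2 L4←L2 L5←L0
Dom at joins:
  L2: preds {L0,L1,L4}: {L0} ∩ {L0,L1} ∩ {L0,L2,L4} = {L0}; idom=L0
  L5: preds {L0,L3}: {L0} ∩ {L0,L2,L3} = {L0}; idom=L0

Frontier:
  L2←L0: walk · to L0
  L2←L1: walk L1 to L0
  L2←L4: walk L4→L2 to L0
  L5←L0: walk · to L0
  L5←L3: walk L3→L2 to L0
  L0 → ∅
  L1 → {L2}
  L2 → {L2,L5}
  L3 → {L5}
  L4 → {L2}
  L5 → ∅

φ for z: defs {L0,L3}
  DF⁺ = {L5}

Answer: ["L5"]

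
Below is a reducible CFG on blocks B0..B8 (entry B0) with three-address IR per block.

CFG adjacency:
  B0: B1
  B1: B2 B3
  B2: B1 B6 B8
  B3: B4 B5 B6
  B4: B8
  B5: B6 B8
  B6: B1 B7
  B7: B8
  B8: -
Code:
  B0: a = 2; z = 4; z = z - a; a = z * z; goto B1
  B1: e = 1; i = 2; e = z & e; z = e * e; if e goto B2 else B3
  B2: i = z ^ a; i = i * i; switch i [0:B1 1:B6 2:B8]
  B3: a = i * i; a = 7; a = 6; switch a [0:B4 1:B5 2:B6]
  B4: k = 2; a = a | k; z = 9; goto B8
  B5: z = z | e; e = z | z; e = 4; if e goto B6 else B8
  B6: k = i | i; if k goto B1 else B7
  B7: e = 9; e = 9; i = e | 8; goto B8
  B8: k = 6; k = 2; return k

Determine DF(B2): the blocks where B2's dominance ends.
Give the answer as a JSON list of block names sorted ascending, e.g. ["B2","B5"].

idom tree: B1←B0 B2←B1 B3←B1 B4←B3 B5←B3 B6←B1 B7←B6 B8←B1
Dom∩ at merges:
  B1: preds {B0,B2,B6}: {B0} ∩ {B0,B1,B2} ∩ {B0,B1,B6} = {B0}; idom=B0
  B6: preds {B2,B3,B5}: {B0,B1,B2} ∩ {B0,B1,B3} ∩ {B0,B1,B3,B5} = {B0,B1}; idom=B1
  B8: preds {B2,B4,B5,B7}: {B0,B1,B2} ∩ {B0,B1,B3,B4} ∩ {B0,B1,B3,B5} ∩ {B0,B1,B6,B7} = {B0,B1}; idom=B1

DF walk-up:
  B1←B0: walk · to B0
  B1←B2: walk B2→B1 to B0
  B1←B6: walk B6→B1 to B0
  B6←B2: walk B2 to B1
  B6←B3: walk B3 to B1
  B6←B5: walk B5→B3 to B1
  B8←B2: walk B2 to B1
  B8←B4: walk B4→B3 to B1
  B8←B5: walk B5→B3 to B1
  B8←B7: walk B7→B6 to B1
  B0: DF=∅
  B1: DF={B1}
  B2: DF={B1,B6,B8}
  B3: DF={B6,B8}
  B4: DF={B8}
  B5: DF={B6,B8}
  B6: DF={B1,B8}
  B7: DF={B8}
  B8: DF=∅

DF(B2) = ["B1", "B6", "B8"]

Answer: ["B1", "B6", "B8"]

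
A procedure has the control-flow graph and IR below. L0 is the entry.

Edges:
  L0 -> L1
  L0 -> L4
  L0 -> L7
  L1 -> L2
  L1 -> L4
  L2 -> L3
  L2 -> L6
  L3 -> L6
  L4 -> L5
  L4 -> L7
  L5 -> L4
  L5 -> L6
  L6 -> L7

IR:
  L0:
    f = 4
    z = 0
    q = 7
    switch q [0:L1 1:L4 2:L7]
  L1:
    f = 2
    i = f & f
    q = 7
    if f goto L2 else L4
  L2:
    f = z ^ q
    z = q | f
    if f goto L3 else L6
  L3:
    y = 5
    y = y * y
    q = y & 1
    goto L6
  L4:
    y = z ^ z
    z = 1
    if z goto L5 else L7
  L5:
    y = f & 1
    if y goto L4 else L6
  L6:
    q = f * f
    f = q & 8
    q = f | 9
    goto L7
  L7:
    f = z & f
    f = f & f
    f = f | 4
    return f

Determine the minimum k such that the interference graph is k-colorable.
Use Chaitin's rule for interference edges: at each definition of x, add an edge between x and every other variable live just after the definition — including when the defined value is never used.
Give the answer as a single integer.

Answer: 3

Derivation:
def/use:
  L0 def {f,q,z} use ∅
  L1 def {f,i,q} use ∅
  L2 def {f,z} use {q,z}
  L3 def {q,y} use ∅
  L4 def {y,z} use {z}
  L5 def {y} use {f}
  L6 def {f,q} use {f}
  L7 def {f} use {f,z}

Live sets:
  L0 li=∅ lo={f,z}
  L1 li={z} lo={f,q,z}
  L2 li={q,z} lo={f,z}
  L3 li={f,z} lo={f,z}
  L4 li={f,z} lo={f,z}
  L5 li={f,z} lo={f,z}
  L6 li={f,z} lo={f,z}
  L7 li={f,z} lo=∅

Interfere edges:
  f — {i,q,y,z}
  i — {f,z}
  q — {f,z}
  y — {f,z}
  z — {f,i,q,y}

Colouring:
  {f,i,z} pairwise interfere (3-clique) ⇒ χ ≥ 3
  assign f→r0 i→r2 q→r2 y→r2 z→r1 — no edge inside a register ⇒ χ ≤ 3
  χ = 3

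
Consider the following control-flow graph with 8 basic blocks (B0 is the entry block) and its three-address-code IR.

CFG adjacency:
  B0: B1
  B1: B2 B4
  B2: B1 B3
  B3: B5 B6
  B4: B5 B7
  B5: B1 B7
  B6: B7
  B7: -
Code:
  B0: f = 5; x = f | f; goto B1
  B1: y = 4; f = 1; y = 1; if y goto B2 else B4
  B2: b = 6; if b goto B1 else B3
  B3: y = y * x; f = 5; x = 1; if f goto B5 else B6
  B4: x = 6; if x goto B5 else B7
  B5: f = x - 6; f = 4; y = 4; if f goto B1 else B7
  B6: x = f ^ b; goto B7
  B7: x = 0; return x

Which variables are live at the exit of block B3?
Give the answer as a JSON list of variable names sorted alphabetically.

Answer: ["b", "f", "x"]

Working:
def/use:
  B0: def={f,x} ue=∅
  B1: def={f,y} ue=∅
  B2: def={b} ue=∅
  B3: def={f,x,y} ue={x,y}
  B4: def={x} ue=∅
  B5: def={f,y} ue={x}
  B6: def={x} ue={b,f}
  B7: def={x} ue=∅

Liveness:
  live B0: ∅→{x}
  live B1: {x}→{x,y}
  live B2: {x,y}→{b,x,y}
  live B3: {b,x,y}→{b,f,x}
  live B4: ∅→{x}
  live B5: {x}→{x}
  live B6: {b,f}→∅
  live B7: ∅→∅

live-out(B3) = ["b", "f", "x"]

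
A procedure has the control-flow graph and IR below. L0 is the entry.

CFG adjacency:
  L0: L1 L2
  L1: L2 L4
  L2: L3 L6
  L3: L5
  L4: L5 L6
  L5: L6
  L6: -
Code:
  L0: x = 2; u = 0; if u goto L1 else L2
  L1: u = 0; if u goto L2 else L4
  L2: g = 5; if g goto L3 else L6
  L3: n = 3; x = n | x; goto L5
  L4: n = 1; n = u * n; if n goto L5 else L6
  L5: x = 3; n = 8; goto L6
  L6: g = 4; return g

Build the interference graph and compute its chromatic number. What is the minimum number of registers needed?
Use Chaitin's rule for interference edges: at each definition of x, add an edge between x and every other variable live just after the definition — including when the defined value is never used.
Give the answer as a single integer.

Answer: 3

Working:
def/use:
  L0: {u,x} / ∅
  L1: {u} / ∅
  L2: {g} / ∅
  L3: {n,x} / {x}
  L4: {n} / {u}
  L5: {n,x} / ∅
  L6: {g} / ∅

Backward fixpoint:
  L0 li=∅ lo={x}
  L1 li={x} lo={u,x}
  L2 li={x} lo={x}
  L3 li={x} lo=∅
  L4 li={u} lo=∅
  L5 li=∅ lo=∅
  L6 li=∅ lo=∅

Interfere edges:
  g↔{x}
  n↔{u,x}
  u↔{n,x}
  x↔{g,n,u}

Colouring:
  lower bound: {n,u,x} mutually conflict ⇒ χ ≥ 3
  assign g→c1 n→c1 u→c2 x→c0 — no edge inside a register ⇒ χ ≤ 3
  χ = 3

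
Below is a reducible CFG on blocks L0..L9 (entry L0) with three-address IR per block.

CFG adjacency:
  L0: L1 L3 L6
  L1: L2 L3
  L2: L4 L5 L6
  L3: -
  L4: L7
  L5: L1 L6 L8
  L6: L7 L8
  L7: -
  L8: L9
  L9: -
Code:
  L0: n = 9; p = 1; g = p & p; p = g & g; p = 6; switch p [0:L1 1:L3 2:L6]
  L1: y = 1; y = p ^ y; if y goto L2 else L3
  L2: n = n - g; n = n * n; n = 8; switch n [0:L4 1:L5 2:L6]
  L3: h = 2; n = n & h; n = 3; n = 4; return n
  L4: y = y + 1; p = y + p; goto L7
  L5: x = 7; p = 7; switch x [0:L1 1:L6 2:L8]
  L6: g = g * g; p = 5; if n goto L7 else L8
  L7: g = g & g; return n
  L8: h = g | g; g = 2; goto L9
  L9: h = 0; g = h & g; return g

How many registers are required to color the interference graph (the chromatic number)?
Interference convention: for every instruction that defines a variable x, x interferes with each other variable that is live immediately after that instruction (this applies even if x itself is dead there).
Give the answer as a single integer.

Answer: 4

Derivation:
Block summaries:
  L0 def {g,n,p} use ∅
  L1 def {y} use {p}
  L2 def {n} use {g,n}
  L3 def {h,n} use {n}
  L4 def {p,y} use {p,y}
  L5 def {p,x} use ∅
  L6 def {g,p} use {g,n}
  L7 def {g} use {g,n}
  L8 def {g,h} use {g}
  L9 def {g,h} use {g}

Backward fixpoint:
  L0: in=∅ out={g,n,p}
  L1: in={g,n,p} out={g,n,p,y}
  L2: in={g,n,p,y} out={g,n,p,y}
  L3: in={n} out=∅
  L4: in={g,n,p,y} out={g,n}
  L5: in={g,n} out={g,n,p}
  L6: in={g,n} out={g,n}
  L7: in={g,n} out=∅
  L8: in={g} out={g}
  L9: in={g} out=∅

Interfere edges:
  g: {h,n,p,x,y}
  h: {g,n}
  n: {g,h,p,x,y}
  p: {g,n,x,y}
  x: {g,n,p}
  y: {g,n,p}

Chromatic number:
  lower bound: {g,n,p,x} mutually conflict ⇒ χ ≥ 4
  assign g→r0 h→r2 n→r1 p→r2 x→r3 y→r3 — no edge inside a register ⇒ χ ≤ 4
  χ = 4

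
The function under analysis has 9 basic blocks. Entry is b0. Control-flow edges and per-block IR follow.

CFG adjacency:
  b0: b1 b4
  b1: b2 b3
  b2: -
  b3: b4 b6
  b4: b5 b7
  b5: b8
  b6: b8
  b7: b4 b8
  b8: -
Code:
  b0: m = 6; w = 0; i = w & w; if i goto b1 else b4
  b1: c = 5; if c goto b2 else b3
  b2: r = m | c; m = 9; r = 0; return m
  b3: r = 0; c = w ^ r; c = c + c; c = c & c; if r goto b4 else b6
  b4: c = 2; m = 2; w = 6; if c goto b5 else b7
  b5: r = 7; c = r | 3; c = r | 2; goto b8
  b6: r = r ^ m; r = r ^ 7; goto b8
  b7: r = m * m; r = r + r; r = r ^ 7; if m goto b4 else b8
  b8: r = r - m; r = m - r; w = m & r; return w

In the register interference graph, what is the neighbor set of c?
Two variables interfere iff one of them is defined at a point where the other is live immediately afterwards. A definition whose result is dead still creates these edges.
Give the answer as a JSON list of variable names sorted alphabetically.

Answer: ["m", "r", "w"]

Analysis:
Block summaries:
  b0: def={i,m,w} ue=∅
  b1: def={c} ue=∅
  b2: def={m,r} ue={c,m}
  b3: def={c,r} ue={w}
  b4: def={c,m,w} ue=∅
  b5: def={c,r} ue=∅
  b6: def={r} ue={m,r}
  b7: def={r} ue={m}
  b8: def={r,w} ue={m,r}

Liveness:
  live b0: ∅→{m,w}
  live b1: {m,w}→{c,m,w}
  live b2: {c,m}→∅
  live b3: {m,w}→{m,r}
  live b4: ∅→{m}
  live b5: {m}→{m,r}
  live b6: {m,r}→{m,r}
  live b7: {m}→{m,r}
  live b8: {m,r}→∅

Interference:
  c↔{m,r,w}
  i↔{m,w}
  m↔{c,i,r,w}
  r↔{c,m,w}
  w↔{c,i,m,r}

N(c) = ["m", "r", "w"]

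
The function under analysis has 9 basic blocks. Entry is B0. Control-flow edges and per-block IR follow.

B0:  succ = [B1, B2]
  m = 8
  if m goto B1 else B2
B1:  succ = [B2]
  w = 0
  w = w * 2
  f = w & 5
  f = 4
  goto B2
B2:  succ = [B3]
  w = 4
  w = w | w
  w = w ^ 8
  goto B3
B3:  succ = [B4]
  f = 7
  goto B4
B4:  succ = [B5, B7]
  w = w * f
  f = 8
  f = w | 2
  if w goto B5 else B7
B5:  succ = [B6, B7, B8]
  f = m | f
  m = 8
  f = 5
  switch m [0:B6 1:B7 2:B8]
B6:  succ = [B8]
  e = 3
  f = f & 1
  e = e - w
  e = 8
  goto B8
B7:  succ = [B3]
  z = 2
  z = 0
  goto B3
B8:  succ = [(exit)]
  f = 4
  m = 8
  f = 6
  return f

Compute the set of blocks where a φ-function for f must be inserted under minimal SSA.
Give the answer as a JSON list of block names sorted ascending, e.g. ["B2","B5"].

idom tree: B1←B0 B2←B0 B3←B2 B4←B3 B5←B4 B6←B5 B7←B4 B8←B5
Dom at joins:
  B2: preds {B0,B1}: {B0} ∩ {B0,B1} = {B0}; idom=B0
  B3: preds {B2,B7}: {B0,B2} ∩ {B0,B2,B3,B4,B7} = {B0,B2}; idom=B2
  B7: preds {B4,B5}: {B0,B2,B3,B4} ∩ {B0,B2,B3,B4,B5} = {B0,B2,B3,B4}; idom=B4
  B8: preds {B5,B6}: {B0,B2,B3,B4,B5} ∩ {B0,B2,B3,B4,B5,B6} = {B0,B2,B3,B4,B5}; idom=B5

Frontier:
  join B2 pred B0: · stop@B0
  join B2 pred B1: B1 stop@B0
  join B3 pred B2: · stop@B2
  join B3 pred B7: B7→B4→B3 stop@B2
  join B7 pred B4: · stop@B4
  join B7 pred B5: B5 stop@B4
  join B8 pred B5: · stop@B5
  join B8 pred B6: B6 stop@B5
  DF(B0)=∅
  DF(B1)={B2}
  DF(B2)=∅
  DF(B3)={B3}
  DF(B4)={B3}
  DF(B5)={B7}
  DF(B6)={B8}
  DF(B7)={B3}
  DF(B8)=∅

φ for f: defs {B1,B3,B4,B5,B6,B8}
  DF⁺ = {B2,B3,B7,B8}

Answer: ["B2", "B3", "B7", "B8"]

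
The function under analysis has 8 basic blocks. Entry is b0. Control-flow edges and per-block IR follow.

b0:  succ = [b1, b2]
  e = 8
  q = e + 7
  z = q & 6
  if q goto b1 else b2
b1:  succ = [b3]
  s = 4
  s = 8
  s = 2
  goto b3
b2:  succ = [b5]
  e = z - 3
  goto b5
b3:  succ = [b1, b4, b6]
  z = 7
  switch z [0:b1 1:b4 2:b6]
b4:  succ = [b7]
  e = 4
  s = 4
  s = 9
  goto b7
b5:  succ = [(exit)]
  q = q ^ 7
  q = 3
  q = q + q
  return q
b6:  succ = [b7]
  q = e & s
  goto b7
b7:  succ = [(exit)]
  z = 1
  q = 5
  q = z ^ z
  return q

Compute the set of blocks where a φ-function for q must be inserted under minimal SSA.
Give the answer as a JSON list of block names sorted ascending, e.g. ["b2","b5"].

Answer: ["b7"]

Working:
idom tree: b1←b0 b2←b0 b3←b1 b4←b3 b5←b2 b6←b3 b7←b3
Join-block Dom:
  b1: preds {b0,b3}: {b0} ∩ {b0,b1,b3} = {b0}; idom=b0
  b7: preds {b4,b6}: {b0,b1,b3,b4} ∩ {b0,b1,b3,b6} = {b0,b1,b3}; idom=b3

Frontier:
  join b1 pred b0: · stop@b0
  join b1 pred b3: b3→b1 stop@b0
  join b7 pred b4: b4 stop@b3
  join b7 pred b6: b6 stop@b3
  b0: DF=∅
  b1: DF={b1}
  b2: DF=∅
  b3: DF={b1}
  b4: DF={b7}
  b5: DF=∅
  b6: DF={b7}
  b7: DF=∅

φ for q: defs {b0,b5,b6,b7}
  DF⁺ = {b7}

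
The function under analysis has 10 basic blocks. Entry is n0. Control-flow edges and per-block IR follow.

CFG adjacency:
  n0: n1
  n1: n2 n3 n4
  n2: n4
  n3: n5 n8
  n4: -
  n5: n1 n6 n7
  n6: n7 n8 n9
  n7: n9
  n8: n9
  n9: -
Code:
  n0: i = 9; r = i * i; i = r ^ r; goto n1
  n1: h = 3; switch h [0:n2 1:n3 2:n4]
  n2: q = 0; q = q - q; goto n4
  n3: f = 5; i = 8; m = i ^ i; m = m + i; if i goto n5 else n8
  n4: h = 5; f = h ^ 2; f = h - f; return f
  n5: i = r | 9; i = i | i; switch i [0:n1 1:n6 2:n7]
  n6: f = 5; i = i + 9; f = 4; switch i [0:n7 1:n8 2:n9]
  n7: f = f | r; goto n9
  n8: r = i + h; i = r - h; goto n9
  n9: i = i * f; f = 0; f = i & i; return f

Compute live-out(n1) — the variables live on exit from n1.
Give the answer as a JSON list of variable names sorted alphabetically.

Answer: ["h", "r"]

Working:
Block summaries:
  n0 def {i,r} use ∅
  n1 def {h} use ∅
  n2 def {q} use ∅
  n3 def {f,i,m} use ∅
  n4 def {f,h} use ∅
  n5 def {i} use {r}
  n6 def {f,i} use {i}
  n7 def {f} use {f,r}
  n8 def {i,r} use {h,i}
  n9 def {f,i} use {f,i}

Backward fixpoint:
  n0 li=∅ lo={r}
  n1 li={r} lo={h,r}
  n2 li=∅ lo=∅
  n3 li={h,r} lo={f,h,i,r}
  n4 li=∅ lo=∅
  n5 li={f,h,r} lo={f,h,i,r}
  n6 li={h,i,r} lo={f,h,i,r}
  n7 li={f,i,r} lo={f,i}
  n8 li={f,h,i} lo={f,i}
  n9 li={f,i} lo=∅

live-out(n1) = ["h", "r"]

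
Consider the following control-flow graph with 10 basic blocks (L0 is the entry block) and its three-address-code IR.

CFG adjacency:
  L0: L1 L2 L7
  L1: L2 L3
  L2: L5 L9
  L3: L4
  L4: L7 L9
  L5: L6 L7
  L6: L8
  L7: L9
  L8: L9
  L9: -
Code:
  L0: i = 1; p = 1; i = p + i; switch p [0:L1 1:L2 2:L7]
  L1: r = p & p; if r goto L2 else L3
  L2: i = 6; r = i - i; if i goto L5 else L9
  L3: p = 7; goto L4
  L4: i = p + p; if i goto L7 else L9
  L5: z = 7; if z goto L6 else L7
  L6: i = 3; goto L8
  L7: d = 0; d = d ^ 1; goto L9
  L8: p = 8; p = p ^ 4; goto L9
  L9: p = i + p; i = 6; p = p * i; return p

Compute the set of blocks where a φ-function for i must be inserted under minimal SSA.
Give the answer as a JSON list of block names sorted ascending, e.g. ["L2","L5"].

idom tree: L1←L0 L2←L0 L3←L1 L4←L3 L5←L2 L6←L5 L7←L0 L8←L6 L9←L0
Join-block Dom:
  L2: preds {L0,L1}: {L0} ∩ {L0,L1} = {L0}; idom=L0
  L7: preds {L0,L4,L5}: {L0} ∩ {L0,L1,L3,L4} ∩ {L0,L2,L5} = {L0}; idom=L0
  L9: preds {L2,L4,L7,L8}: {L0,L2} ∩ {L0,L1,L3,L4} ∩ {L0,L7} ∩ {L0,L2,L5,L6,L8} = {L0}; idom=L0

Frontier:
  join L2 pred L0: · stop@L0
  join L2 pred L1: L1 stop@L0
  join L7 pred L0: · stop@L0
  join L7 pred L4: L4→L3→L1 stop@L0
  join L7 pred L5: L5→L2 stop@L0
  join L9 pred L2: L2 stop@L0
  join L9 pred L4: L4→L3→L1 stop@L0
  join L9 pred L7: L7 stop@L0
  join L9 pred L8: L8→L6→L5→L2 stop@L0
  L0 → ∅
  L1 → {L2,L7,L9}
  L2 → {L7,L9}
  L3 → {L7,L9}
  L4 → {L7,L9}
  L5 → {L7,L9}
  L6 → {L9}
  L7 → {L9}
  L8 → {L9}
  L9 → ∅

φ for i: defs {L0,L2,L4,L6,L9}
  DF⁺ = {L7,L9}

Answer: ["L7", "L9"]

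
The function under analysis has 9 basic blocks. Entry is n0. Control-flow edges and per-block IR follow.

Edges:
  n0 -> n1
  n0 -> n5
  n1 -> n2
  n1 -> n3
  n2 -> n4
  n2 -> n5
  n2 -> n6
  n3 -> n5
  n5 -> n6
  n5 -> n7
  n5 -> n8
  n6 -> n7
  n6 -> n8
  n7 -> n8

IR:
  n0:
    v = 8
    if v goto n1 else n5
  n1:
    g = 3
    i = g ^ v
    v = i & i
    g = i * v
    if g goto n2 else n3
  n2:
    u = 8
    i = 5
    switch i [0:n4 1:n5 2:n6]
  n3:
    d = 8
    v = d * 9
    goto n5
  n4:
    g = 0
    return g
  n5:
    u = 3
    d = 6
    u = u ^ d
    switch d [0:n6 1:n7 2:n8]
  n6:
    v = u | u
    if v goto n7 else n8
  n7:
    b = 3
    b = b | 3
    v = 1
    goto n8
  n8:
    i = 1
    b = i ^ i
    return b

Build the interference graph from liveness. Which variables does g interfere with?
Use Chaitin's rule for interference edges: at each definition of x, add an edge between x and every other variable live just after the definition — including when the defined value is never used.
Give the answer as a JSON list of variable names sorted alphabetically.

def/use:
  n0: {v} / ∅
  n1: {g,i,v} / {v}
  n2: {i,u} / ∅
  n3: {d,v} / ∅
  n4: {g} / ∅
  n5: {d,u} / ∅
  n6: {v} / {u}
  n7: {b,v} / ∅
  n8: {b,i} / ∅

Liveness:
  n0: in=∅ out={v}
  n1: in={v} out=∅
  n2: in=∅ out={u}
  n3: in=∅ out=∅
  n4: in=∅ out=∅
  n5: in=∅ out={u}
  n6: in={u} out=∅
  n7: in=∅ out=∅
  n8: in=∅ out=∅

Interference:
  b: ∅
  d: {u}
  g: {v}
  i: {u,v}
  u: {d,i}
  v: {g,i}

N(g) = ["v"]

Answer: ["v"]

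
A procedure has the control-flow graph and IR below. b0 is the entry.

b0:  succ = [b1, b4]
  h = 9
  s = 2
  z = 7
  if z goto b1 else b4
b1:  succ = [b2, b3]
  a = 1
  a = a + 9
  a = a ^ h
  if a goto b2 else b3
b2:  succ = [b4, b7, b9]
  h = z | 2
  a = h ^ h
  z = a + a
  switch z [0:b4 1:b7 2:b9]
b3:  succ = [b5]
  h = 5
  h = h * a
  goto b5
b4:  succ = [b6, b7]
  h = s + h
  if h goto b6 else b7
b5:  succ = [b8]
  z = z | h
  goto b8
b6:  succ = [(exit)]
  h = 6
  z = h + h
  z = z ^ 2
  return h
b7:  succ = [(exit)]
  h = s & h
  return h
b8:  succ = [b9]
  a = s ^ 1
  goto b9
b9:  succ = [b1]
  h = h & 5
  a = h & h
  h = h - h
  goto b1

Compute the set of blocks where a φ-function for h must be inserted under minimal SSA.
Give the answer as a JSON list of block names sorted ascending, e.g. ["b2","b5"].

Answer: ["b1", "b4", "b7", "b9"]

Working:
idom tree: b1←b0 b2←b1 b3←b1 b4←b0 b5←b3 b6←b4 b7←b0 b8←b5 b9←b1
Dom∩ at merges:
  b1: preds {b0,b9}: {b0} ∩ {b0,b1,b9} = {b0}; idom=b0
  b4: preds {b0,b2}: {b0} ∩ {b0,b1,b2} = {b0}; idom=b0
  b7: preds {b2,b4}: {b0,b1,b2} ∩ {b0,b4} = {b0}; idom=b0
  b9: preds {b2,b8}: {b0,b1,b2} ∩ {b0,b1,b3,b5,b8} = {b0,b1}; idom=b1

DF walk-up:
  b1←b0: walk · to b0
  b1←b9: walk b9→b1 to b0
  b4←b0: walk · to b0
  b4←b2: walk b2→b1 to b0
  b7←b2: walk b2→b1 to b0
  b7←b4: walk b4 to b0
  b9←b2: walk b2 to b1
  b9←b8: walk b8→b5→b3 to b1
  b0: DF=∅
  b1: DF={b1,b4,b7}
  b2: DF={b4,b7,b9}
  b3: DF={b9}
  b4: DF={b7}
  b5: DF={b9}
  b6: DF=∅
  b7: DF=∅
  b8: DF={b9}
  b9: DF={b1}

φ for h: defs {b0,b2,b3,b4,b6,b7,b9}
  DF⁺ = {b1,b4,b7,b9}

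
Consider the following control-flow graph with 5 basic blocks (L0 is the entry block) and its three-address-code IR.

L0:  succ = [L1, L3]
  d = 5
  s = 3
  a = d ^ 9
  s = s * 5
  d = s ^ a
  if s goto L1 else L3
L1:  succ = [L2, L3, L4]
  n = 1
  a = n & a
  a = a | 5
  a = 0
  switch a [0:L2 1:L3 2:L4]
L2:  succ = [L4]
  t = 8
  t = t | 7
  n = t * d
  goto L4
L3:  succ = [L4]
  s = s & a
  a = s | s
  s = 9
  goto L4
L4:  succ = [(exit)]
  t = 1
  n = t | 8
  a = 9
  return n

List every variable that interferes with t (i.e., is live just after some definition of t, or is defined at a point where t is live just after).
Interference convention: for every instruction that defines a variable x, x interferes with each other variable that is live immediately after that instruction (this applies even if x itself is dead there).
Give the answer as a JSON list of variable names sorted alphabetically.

Answer: ["d"]

Analysis:
def/use:
  L0: {a,d,s} / ∅
  L1: {a,n} / {a}
  L2: {n,t} / {d}
  L3: {a,s} / {a,s}
  L4: {a,n,t} / ∅

Backward fixpoint:
  live L0: ∅→{a,d,s}
  live L1: {a,d,s}→{a,d,s}
  live L2: {d}→∅
  live L3: {a,s}→∅
  live L4: ∅→∅

Interfere edges:
  a: {d,n,s}
  d: {a,n,s,t}
  n: {a,d,s}
  s: {a,d,n}
  t: {d}

N(t) = ["d"]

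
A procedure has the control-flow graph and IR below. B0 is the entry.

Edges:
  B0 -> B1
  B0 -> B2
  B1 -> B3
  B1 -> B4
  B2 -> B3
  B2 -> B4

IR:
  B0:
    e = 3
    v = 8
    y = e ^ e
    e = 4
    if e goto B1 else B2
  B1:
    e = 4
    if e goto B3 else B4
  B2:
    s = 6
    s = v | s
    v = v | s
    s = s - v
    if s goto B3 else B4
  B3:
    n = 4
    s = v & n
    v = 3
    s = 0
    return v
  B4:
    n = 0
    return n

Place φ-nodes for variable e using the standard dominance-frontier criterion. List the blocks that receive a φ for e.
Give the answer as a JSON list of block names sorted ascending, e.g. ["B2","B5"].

Answer: ["B3", "B4"]

Derivation:
idom tree: B1←B0 B2←B0 B3←B0 B4←B0
Join-block Dom:
  B3: preds {B1,B2}: {B0,B1} ∩ {B0,B2} = {B0}; idom=B0
  B4: preds {B1,B2}: {B0,B1} ∩ {B0,B2} = {B0}; idom=B0

DF walk-up:
  B3←B1: walk B1 to B0
  B3←B2: walk B2 to B0
  B4←B1: walk B1 to B0
  B4←B2: walk B2 to B0
  B0: DF=∅
  B1: DF={B3,B4}
  B2: DF={B3,B4}
  B3: DF=∅
  B4: DF=∅

φ for e: defs {B0,B1}
  DF⁺ = {B3,B4}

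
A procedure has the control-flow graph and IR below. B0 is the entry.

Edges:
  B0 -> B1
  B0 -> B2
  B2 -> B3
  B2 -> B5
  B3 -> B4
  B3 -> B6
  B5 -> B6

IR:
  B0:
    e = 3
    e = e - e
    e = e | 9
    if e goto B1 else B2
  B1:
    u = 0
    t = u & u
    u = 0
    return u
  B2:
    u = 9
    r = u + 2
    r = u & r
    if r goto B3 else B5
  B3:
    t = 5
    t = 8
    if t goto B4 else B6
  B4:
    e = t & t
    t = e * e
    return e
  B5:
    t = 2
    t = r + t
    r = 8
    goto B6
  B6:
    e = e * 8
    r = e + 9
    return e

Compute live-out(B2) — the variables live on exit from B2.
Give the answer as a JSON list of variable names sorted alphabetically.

Answer: ["e", "r"]

Working:
Per-block:
  B0: {e} / ∅
  B1: {t,u} / ∅
  B2: {r,u} / ∅
  B3: {t} / ∅
  B4: {e,t} / {t}
  B5: {r,t} / {r}
  B6: {e,r} / {e}

Liveness:
  B0 li=∅ lo={e}
  B1 li=∅ lo=∅
  B2 li={e} lo={e,r}
  B3 li={e} lo={e,t}
  B4 li={t} lo=∅
  B5 li={e,r} lo={e}
  B6 li={e} lo=∅

live-out(B2) = ["e", "r"]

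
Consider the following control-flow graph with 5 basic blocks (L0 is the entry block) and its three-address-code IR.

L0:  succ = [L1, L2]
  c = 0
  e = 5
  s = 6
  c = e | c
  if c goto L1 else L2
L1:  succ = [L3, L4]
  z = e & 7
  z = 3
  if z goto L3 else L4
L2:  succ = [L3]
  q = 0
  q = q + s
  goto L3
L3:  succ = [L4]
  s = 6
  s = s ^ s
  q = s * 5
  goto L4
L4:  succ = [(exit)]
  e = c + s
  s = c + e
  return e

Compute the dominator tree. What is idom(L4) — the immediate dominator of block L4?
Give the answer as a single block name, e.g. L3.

Answer: L0

Derivation:
idom tree: L1←L0 L2←L0 L3←L0 L4←L0
Dom∩ at merges:
  L3: preds {L1,L2}: {L0,L1} ∩ {L0,L2} = {L0}; idom=L0
  L4: preds {L1,L3}: {L0,L1} ∩ {L0,L3} = {L0}; idom=L0

idom(L4) = L0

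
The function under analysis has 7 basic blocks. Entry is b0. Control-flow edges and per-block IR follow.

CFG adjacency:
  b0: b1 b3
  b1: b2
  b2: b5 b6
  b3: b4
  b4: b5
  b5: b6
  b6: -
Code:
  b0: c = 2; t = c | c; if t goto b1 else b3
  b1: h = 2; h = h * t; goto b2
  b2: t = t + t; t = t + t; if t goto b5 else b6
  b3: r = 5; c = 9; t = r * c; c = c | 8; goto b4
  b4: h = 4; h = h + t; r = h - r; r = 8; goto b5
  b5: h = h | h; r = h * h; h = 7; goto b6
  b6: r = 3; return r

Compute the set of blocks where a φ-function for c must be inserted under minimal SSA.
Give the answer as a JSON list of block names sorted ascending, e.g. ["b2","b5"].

Answer: ["b5", "b6"]

Analysis:
idom tree: b1←b0 b2←b1 b3←b0 b4←b3 b5←b0 b6←b0
Join-block Dom:
  b5: preds {b2,b4}: {b0,b1,b2} ∩ {b0,b3,b4} = {b0}; idom=b0
  b6: preds {b2,b5}: {b0,b1,b2} ∩ {b0,b5} = {b0}; idom=b0

Frontier:
  join b5 pred b2: b2→b1 stop@b0
  join b5 pred b4: b4→b3 stop@b0
  join b6 pred b2: b2→b1 stop@b0
  join b6 pred b5: b5 stop@b0
  b0: DF=∅
  b1: DF={b5,b6}
  b2: DF={b5,b6}
  b3: DF={b5}
  b4: DF={b5}
  b5: DF={b6}
  b6: DF=∅

φ for c: defs {b0,b3}
  DF⁺ = {b5,b6}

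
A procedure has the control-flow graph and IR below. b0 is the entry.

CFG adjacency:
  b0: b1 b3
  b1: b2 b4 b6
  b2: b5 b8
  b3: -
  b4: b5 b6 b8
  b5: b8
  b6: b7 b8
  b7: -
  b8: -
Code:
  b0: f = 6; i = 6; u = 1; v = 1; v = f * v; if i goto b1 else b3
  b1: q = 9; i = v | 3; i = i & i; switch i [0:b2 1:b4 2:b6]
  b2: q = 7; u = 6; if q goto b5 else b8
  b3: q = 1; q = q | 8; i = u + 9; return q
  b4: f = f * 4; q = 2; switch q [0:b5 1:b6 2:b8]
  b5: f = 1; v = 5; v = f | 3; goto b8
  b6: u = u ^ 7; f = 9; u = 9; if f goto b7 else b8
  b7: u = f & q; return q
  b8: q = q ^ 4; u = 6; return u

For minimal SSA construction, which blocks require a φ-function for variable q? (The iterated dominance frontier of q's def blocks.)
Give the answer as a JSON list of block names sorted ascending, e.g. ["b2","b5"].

Answer: ["b5", "b6", "b8"]

Derivation:
idom tree: b1←b0 b2←b1 b3←b0 b4←b1 b5←b1 b6←b1 b7←b6 b8←b1
Dom at joins:
  b5: preds {b2,b4}: {b0,b1,b2} ∩ {b0,b1,b4} = {b0,b1}; idom=b1
  b6: preds {b1,b4}: {b0,b1} ∩ {b0,b1,b4} = {b0,b1}; idom=b1
  b8: preds {b2,b4,b5,b6}: {b0,b1,b2} ∩ {b0,b1,b4} ∩ {b0,b1,b5} ∩ {b0,b1,b6} = {b0,b1}; idom=b1

DF walk-up:
  b5←b2: walk b2 to b1
  b5←b4: walk b4 to b1
  b6←b1: walk · to b1
  b6←b4: walk b4 to b1
  b8←b2: walk b2 to b1
  b8←b4: walk b4 to b1
  b8←b5: walk b5 to b1
  b8←b6: walk b6 to b1
  b0: DF=∅
  b1: DF=∅
  b2: DF={b5,b8}
  b3: DF=∅
  b4: DF={b5,b6,b8}
  b5: DF={b8}
  b6: DF={b8}
  b7: DF=∅
  b8: DF=∅

φ for q: defs {b1,b2,b3,b4,b8}
  DF⁺ = {b5,b6,b8}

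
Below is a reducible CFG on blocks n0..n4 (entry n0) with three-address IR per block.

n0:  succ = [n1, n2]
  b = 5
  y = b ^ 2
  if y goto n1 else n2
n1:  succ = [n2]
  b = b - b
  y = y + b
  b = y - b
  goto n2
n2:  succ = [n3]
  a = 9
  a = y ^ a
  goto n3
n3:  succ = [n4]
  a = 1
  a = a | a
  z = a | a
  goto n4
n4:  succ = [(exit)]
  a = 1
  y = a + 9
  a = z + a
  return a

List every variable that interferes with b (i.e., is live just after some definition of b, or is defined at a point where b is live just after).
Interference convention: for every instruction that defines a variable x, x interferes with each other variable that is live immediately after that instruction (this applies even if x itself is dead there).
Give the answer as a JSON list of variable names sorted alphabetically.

def/use:
  n0: {b,y} / ∅
  n1: {b,y} / {b,y}
  n2: {a} / {y}
  n3: {a,z} / ∅
  n4: {a,y} / {z}

Liveness:
  live n0: ∅→{b,y}
  live n1: {b,y}→{y}
  live n2: {y}→∅
  live n3: ∅→{z}
  live n4: {z}→∅

Interfere edges:
  a — {y,z}
  b — {y}
  y — {a,b,z}
  z — {a,y}

N(b) = ["y"]

Answer: ["y"]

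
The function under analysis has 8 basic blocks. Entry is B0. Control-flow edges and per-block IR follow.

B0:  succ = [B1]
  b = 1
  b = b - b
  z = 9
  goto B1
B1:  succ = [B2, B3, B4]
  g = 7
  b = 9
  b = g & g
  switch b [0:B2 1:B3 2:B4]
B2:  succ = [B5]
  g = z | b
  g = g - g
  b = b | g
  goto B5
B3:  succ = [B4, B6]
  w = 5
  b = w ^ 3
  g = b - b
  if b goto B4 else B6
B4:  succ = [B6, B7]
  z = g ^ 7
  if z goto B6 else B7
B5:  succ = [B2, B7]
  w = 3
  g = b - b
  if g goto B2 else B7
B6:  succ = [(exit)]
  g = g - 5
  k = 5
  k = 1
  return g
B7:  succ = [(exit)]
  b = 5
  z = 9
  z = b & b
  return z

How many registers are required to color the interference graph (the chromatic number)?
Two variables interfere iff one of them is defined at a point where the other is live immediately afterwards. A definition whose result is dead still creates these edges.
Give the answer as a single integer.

Answer: 3

Derivation:
def/use:
  B0: def={b,z} ue=∅
  B1: def={b,g} ue=∅
  B2: def={b,g} ue={b,z}
  B3: def={b,g,w} ue=∅
  B4: def={z} ue={g}
  B5: def={g,w} ue={b}
  B6: def={g,k} ue={g}
  B7: def={b,z} ue=∅

Live sets:
  B0 li=∅ lo={z}
  B1 li={z} lo={b,g,z}
  B2 li={b,z} lo={b,z}
  B3 li=∅ lo={g}
  B4 li={g} lo={g}
  B5 li={b,z} lo={b,z}
  B6 li={g} lo=∅
  B7 li=∅ lo=∅

Interference:
  b: {g,w,z}
  g: {b,k,z}
  k: {g}
  w: {b,z}
  z: {b,g,w}

Colouring:
  {b,g,z} pairwise interfere (3-clique) ⇒ χ ≥ 3
  3-colouring: c0={b,k}  c1={g,w}  c2={z}
  χ = 3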